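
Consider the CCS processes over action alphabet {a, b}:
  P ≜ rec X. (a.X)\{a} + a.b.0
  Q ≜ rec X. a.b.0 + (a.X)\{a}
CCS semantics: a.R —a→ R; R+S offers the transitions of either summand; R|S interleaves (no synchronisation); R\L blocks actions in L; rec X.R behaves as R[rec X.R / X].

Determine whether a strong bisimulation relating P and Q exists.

P ~ Q

P's transition system — 3 states:
  p0 = rec X. (a.X)\{a} + a.b.0 | —a→ p1
  p1 = b.0 | —b→ p2
  p2 = 0 | (no moves)
Q's transition system — 3 states:
  q0 = rec X. a.b.0 + (a.X)\{a} | —a→ q1
  q1 = b.0 | —b→ q2
  q2 = 0 | (no moves)
Partition-refinement fixed point:
  B0 = {p0, q0}
  B1 = {p1, q1}
  B2 = {p2, q2}
p0 ∈ B0, q0 ∈ B0 → same block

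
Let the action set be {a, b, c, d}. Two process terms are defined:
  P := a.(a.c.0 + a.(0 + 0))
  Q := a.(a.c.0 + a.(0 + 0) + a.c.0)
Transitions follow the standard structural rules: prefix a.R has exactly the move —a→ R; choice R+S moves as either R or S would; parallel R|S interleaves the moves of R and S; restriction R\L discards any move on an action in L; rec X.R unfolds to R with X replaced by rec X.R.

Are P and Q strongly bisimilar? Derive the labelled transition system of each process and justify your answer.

P's transition system — 5 states:
  p0 = a.(a.c.0 + a.(0 + 0)) ⊢ --a--▸ p1
  p1 = a.c.0 + a.(0 + 0) ⊢ --a--▸ p2, --a--▸ p3
  p2 = 0 + 0 ⊢ stopped
  p3 = c.0 ⊢ --c--▸ p4
  p4 = 0 ⊢ stopped
Q's transition system — 5 states:
  q0 = a.(a.c.0 + a.(0 + 0) + a.c.0) ⊢ --a--▸ q1
  q1 = a.c.0 + a.(0 + 0) + a.c.0 ⊢ --a--▸ q2, --a--▸ q3
  q2 = 0 + 0 ⊢ stopped
  q3 = c.0 ⊢ --c--▸ q4
  q4 = 0 ⊢ stopped
Bisimilarity quotient blocks:
  B0 = {p0, q0}
  B1 = {p1, q1}
  B2 = {p2, p4, q2, q4}
  B3 = {p3, q3}
p0 ∈ B0, q0 ∈ B0 → same block

YES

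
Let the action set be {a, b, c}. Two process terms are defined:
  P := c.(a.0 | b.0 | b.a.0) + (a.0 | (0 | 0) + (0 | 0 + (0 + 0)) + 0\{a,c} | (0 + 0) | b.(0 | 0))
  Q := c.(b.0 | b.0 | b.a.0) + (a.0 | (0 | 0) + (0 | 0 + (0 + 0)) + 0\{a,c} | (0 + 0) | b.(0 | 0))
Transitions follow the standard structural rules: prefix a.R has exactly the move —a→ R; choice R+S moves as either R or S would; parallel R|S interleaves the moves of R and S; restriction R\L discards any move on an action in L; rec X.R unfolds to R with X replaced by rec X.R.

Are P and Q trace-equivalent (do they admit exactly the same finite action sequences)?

trace-distinct — witness ⟨ca⟩

P's transition system — 15 states:
  p0 = c.(a.0 | b.0 | b.a.0) + (a.0 | (0 | 0) + (0 | 0 + (0 + 0)) + 0\{a,c} | (0 + 0) | b.(0 | 0)) → =a=> p1, =b=> p2, =c=> p3
  p1 = 0 | (0 | 0) → (no moves)
  p2 = 0\{a,c} | (0 + 0) | (0 | 0) → (no moves)
  p3 = a.0 | b.0 | b.a.0 → =a=> p4, =b=> p5, =b=> p6
  p4 = 0 | b.0 | b.a.0 → =b=> p7, =b=> p8
  p5 = a.0 | 0 | b.a.0 → =a=> p7, =b=> p9
  p6 = a.0 | b.0 | a.0 → =a=> p10, =a=> p8, =b=> p9
  p7 = 0 | 0 | b.a.0 → =b=> p11
  p8 = 0 | b.0 | a.0 → =a=> p12, =b=> p11
  p9 = a.0 | 0 | a.0 → =a=> p11, =a=> p13
  p10 = a.0 | b.0 | 0 → =a=> p12, =b=> p13
  p11 = 0 | 0 | a.0 → =a=> p14
  p12 = 0 | b.0 | 0 → =b=> p14
  p13 = a.0 | 0 | 0 → =a=> p14
  p14 = 0 | 0 | 0 → (no moves)
Q's transition system — 15 states:
  q0 = c.(b.0 | b.0 | b.a.0) + (a.0 | (0 | 0) + (0 | 0 + (0 + 0)) + 0\{a,c} | (0 + 0) | b.(0 | 0)) → =a=> q1, =b=> q2, =c=> q3
  q1 = 0 | (0 | 0) → (no moves)
  q2 = 0\{a,c} | (0 + 0) | (0 | 0) → (no moves)
  q3 = b.0 | b.0 | b.a.0 → =b=> q4, =b=> q5, =b=> q6
  q4 = 0 | b.0 | b.a.0 → =b=> q7, =b=> q8
  q5 = b.0 | 0 | b.a.0 → =b=> q7, =b=> q9
  q6 = b.0 | b.0 | a.0 → =a=> q10, =b=> q8, =b=> q9
  q7 = 0 | 0 | b.a.0 → =b=> q11
  q8 = 0 | b.0 | a.0 → =a=> q12, =b=> q11
  q9 = b.0 | 0 | a.0 → =a=> q13, =b=> q11
  q10 = b.0 | b.0 | 0 → =b=> q12, =b=> q13
  q11 = 0 | 0 | a.0 → =a=> q14
  q12 = 0 | b.0 | 0 → =b=> q14
  q13 = b.0 | 0 | 0 → =b=> q14
  q14 = 0 | 0 | 0 → (no moves)
Executing ca from P (initial set {p0}):
  [1] c ⇒ {p3}
  [2] a ⇒ {p4}
  ✓ P
Executing ca from Q (initial set {q0}):
  [1] c ⇒ {q3}
  [2] a ⇒ ∅ (Q stuck)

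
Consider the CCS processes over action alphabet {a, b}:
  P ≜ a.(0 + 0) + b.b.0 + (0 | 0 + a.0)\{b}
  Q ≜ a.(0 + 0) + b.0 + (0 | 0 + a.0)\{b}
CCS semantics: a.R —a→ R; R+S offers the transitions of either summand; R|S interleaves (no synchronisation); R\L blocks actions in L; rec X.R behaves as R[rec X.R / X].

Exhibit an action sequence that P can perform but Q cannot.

LTS(P): 5 reachable states
  s0 = a.(0 + 0) + b.b.0 + (0 | 0 + a.0)\{b} ⊢ -a-> s1, -a-> s2, -b-> s3
  s1 = 0 + 0 ⊢ ·
  s2 = 0\{b} ⊢ ·
  s3 = b.0 ⊢ -b-> s4
  s4 = 0 ⊢ ·
LTS(Q): 4 reachable states
  t0 = a.(0 + 0) + b.0 + (0 | 0 + a.0)\{b} ⊢ -a-> t1, -a-> t2, -b-> t3
  t1 = 0 + 0 ⊢ ·
  t2 = 0\{b} ⊢ ·
  t3 = 0 ⊢ ·
Executing bb from P (initial set {s0}):
  after b @ step 1: {s3}
  after b @ step 2: {s4}
  ✓ P
Executing bb from Q (initial set {t0}):
  after b @ step 1: {t3}
  after b @ step 2: ∅ (Q stuck)

bb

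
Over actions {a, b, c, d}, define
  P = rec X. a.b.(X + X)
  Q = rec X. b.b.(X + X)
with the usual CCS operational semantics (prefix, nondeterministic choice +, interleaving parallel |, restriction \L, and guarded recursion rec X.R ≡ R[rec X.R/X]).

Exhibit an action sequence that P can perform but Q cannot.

LTS(P): 3 reachable states
  m0 = rec X. a.b.(X + X) | -a-> m1
  m1 = b.((rec X. a.b.(X + X)) + (rec X. a.b.(X + X))) | -b-> m2
  m2 = (rec X. a.b.(X + X)) + (rec X. a.b.(X + X)) | -a-> m1
LTS(Q): 3 reachable states
  n0 = rec X. b.b.(X + X) | -b-> n1
  n1 = b.((rec X. b.b.(X + X)) + (rec X. b.b.(X + X))) | -b-> n2
  n2 = (rec X. b.b.(X + X)) + (rec X. b.b.(X + X)) | -b-> n1
Run σ = ⟨a⟩ on P: start {m0}
  after a @ step 1: {m1}
  P completes σ.
Run σ = ⟨a⟩ on Q: start {n0}
  after a @ step 1: no successor for Q

a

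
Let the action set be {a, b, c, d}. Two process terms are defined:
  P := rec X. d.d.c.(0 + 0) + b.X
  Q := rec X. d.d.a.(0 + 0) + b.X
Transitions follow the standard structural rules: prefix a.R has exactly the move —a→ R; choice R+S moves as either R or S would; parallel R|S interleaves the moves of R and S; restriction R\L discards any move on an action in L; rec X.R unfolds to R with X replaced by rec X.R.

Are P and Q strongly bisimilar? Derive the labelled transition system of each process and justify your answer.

P's transition system — 4 states:
  s0 = rec X. d.d.c.(0 + 0) + b.X | --b--▸ s0, --d--▸ s1
  s1 = d.c.(0 + 0) | --d--▸ s2
  s2 = c.(0 + 0) | --c--▸ s3
  s3 = 0 + 0 | ·
Q's transition system — 4 states:
  t0 = rec X. d.d.a.(0 + 0) + b.X | --b--▸ t0, --d--▸ t1
  t1 = d.a.(0 + 0) | --d--▸ t2
  t2 = a.(0 + 0) | --a--▸ t3
  t3 = 0 + 0 | ·
Bisimilarity quotient blocks:
  B0 = {s0}
  B1 = {s1}
  B2 = {s2}
  B3 = {s3, t3}
  B4 = {t0}
  B5 = {t1}
  B6 = {t2}
s0 ∈ B0, t0 ∈ B4 → different blocks

not bisimilar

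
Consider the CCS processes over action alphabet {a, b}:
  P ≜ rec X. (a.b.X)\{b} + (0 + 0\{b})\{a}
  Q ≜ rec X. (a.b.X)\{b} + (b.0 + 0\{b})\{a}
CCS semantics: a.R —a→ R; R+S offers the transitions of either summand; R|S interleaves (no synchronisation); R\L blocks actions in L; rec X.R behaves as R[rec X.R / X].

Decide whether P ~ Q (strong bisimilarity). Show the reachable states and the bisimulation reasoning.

P ≁ Q

P's transition system — 2 states:
  m0 = rec X. (a.b.X)\{b} + (0 + 0\{b})\{a} :: —a→ m1
  m1 = (b.(rec X. (a.b.X)\{b} + (0 + 0\{b})\{a}))\{b} :: deadlocked
Q's transition system — 3 states:
  n0 = rec X. (a.b.X)\{b} + (b.0 + 0\{b})\{a} :: —a→ n1, —b→ n2
  n1 = (b.(rec X. (a.b.X)\{b} + (b.0 + 0\{b})\{a}))\{b} :: deadlocked
  n2 = 0\{a} :: deadlocked
Partition-refinement fixed point:
  B0 = {m0}
  B1 = {m1, n1, n2}
  B2 = {n0}
m0 ∈ B0, n0 ∈ B2 → different blocks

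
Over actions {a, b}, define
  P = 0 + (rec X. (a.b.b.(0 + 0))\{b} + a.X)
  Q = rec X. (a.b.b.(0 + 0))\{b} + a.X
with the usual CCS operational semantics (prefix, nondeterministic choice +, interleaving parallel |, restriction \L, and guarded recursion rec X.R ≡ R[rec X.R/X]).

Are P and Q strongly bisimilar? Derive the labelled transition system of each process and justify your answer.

bisimilar

P's transition system — 3 states:
  m0 = 0 + (rec X. (a.b.b.(0 + 0))\{b} + a.X) :: ··a··> m1, ··a··> m2
  m1 = (b.b.(0 + 0))\{b} :: deadlocked
  m2 = rec X. (a.b.b.(0 + 0))\{b} + a.X :: ··a··> m1, ··a··> m2
Q's transition system — 2 states:
  n0 = rec X. (a.b.b.(0 + 0))\{b} + a.X :: ··a··> n0, ··a··> n1
  n1 = (b.b.(0 + 0))\{b} :: deadlocked
Bisimilarity quotient blocks:
  B0 = {m0, m2, n0}
  B1 = {m1, n1}
m0 ∈ B0, n0 ∈ B0 → same block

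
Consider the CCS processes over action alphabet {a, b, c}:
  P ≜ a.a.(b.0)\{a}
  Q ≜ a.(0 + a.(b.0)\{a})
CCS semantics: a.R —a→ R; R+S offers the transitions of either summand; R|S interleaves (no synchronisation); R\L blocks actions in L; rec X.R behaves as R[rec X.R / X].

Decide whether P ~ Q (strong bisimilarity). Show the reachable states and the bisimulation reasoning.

Reachable graph of P (4 states):
  s0 = a.a.(b.0)\{a} ⊢ --a--▸ s1
  s1 = a.(b.0)\{a} ⊢ --a--▸ s2
  s2 = (b.0)\{a} ⊢ --b--▸ s3
  s3 = 0\{a} ⊢ (no moves)
Reachable graph of Q (4 states):
  t0 = a.(0 + a.(b.0)\{a}) ⊢ --a--▸ t1
  t1 = 0 + a.(b.0)\{a} ⊢ --a--▸ t2
  t2 = (b.0)\{a} ⊢ --b--▸ t3
  t3 = 0\{a} ⊢ (no moves)
Bisimilarity quotient blocks:
  B0 = {s0, t0}
  B1 = {s1, t1}
  B2 = {s2, t2}
  B3 = {s3, t3}
s0 ∈ B0, t0 ∈ B0 → same block

bisimilar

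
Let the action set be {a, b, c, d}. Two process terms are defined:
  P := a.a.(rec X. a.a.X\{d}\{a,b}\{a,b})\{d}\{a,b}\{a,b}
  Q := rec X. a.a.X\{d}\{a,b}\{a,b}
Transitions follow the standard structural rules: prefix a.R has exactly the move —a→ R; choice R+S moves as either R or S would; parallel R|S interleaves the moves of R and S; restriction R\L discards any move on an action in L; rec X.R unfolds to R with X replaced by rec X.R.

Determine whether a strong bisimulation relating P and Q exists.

YES

P's transition system — 3 states:
  m0 = a.a.(rec X. a.a.X\{d}\{a,b}\{a,b})\{d}\{a,b}\{a,b} | —a→ m1
  m1 = a.(rec X. a.a.X\{d}\{a,b}\{a,b})\{d}\{a,b}\{a,b} | —a→ m2
  m2 = (rec X. a.a.X\{d}\{a,b}\{a,b})\{d}\{a,b}\{a,b} | ·
Q's transition system — 3 states:
  n0 = rec X. a.a.X\{d}\{a,b}\{a,b} | —a→ n1
  n1 = a.(rec X. a.a.X\{d}\{a,b}\{a,b})\{d}\{a,b}\{a,b} | —a→ n2
  n2 = (rec X. a.a.X\{d}\{a,b}\{a,b})\{d}\{a,b}\{a,b} | ·
Coarsest stable partition (strong bisimilarity classes):
  B0 = {m0, n0}
  B1 = {m1, n1}
  B2 = {m2, n2}
m0 ∈ B0, n0 ∈ B0 → same block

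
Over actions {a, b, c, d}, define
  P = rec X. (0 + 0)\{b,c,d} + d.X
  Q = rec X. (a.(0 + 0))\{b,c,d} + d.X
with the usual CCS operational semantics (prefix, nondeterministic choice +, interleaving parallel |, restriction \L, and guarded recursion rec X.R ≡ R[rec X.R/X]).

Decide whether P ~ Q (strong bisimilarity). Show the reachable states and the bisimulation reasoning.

not bisimilar

P's transition system — 1 states:
  s0 = rec X. (0 + 0)\{b,c,d} + d.X ⊢ =d=> s0
Q's transition system — 2 states:
  t0 = rec X. (a.(0 + 0))\{b,c,d} + d.X ⊢ =a=> t1, =d=> t0
  t1 = (0 + 0)\{b,c,d} ⊢ deadlocked
Bisimilarity quotient blocks:
  B0 = {s0}
  B1 = {t0}
  B2 = {t1}
s0 ∈ B0, t0 ∈ B1 → different blocks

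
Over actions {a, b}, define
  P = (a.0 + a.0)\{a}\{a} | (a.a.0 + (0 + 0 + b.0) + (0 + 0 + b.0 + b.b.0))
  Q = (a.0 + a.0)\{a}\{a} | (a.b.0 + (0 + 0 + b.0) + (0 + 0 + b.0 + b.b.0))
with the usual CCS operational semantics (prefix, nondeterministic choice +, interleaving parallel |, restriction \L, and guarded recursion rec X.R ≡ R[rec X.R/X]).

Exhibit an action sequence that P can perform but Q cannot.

LTS(P): 4 reachable states
  u0 = (a.0 + a.0)\{a}\{a} | (a.a.0 + (0 + 0 + b.0) + (0 + 0 + b.0 + b.b.0)) :: --a--▸ u1, --b--▸ u2, --b--▸ u3
  u1 = (a.0 + a.0)\{a}\{a} | a.0 :: --a--▸ u2
  u2 = (a.0 + a.0)\{a}\{a} | 0 :: stopped
  u3 = (a.0 + a.0)\{a}\{a} | b.0 :: --b--▸ u2
LTS(Q): 3 reachable states
  v0 = (a.0 + a.0)\{a}\{a} | (a.b.0 + (0 + 0 + b.0) + (0 + 0 + b.0 + b.b.0)) :: --a--▸ v1, --b--▸ v1, --b--▸ v2
  v1 = (a.0 + a.0)\{a}\{a} | b.0 :: --b--▸ v2
  v2 = (a.0 + a.0)\{a}\{a} | 0 :: stopped
Executing aa from P (initial set {u0}):
  [1] a ⇒ {u1}
  [2] a ⇒ {u2}
  ✓ P
Executing aa from Q (initial set {v0}):
  [1] a ⇒ {v1}
  [2] a ⇒ ∅  — Q cannot continue

aa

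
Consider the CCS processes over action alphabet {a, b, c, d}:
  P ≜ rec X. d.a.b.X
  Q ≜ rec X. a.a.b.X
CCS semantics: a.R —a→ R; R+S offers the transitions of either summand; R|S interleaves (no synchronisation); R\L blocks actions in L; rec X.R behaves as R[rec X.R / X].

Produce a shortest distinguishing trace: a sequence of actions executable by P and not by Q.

d

Reachable graph of P (3 states):
  u0 = rec X. d.a.b.X → ··d··> u1
  u1 = a.b.(rec X. d.a.b.X) → ··a··> u2
  u2 = b.(rec X. d.a.b.X) → ··b··> u0
Reachable graph of Q (3 states):
  v0 = rec X. a.a.b.X → ··a··> v1
  v1 = a.b.(rec X. a.a.b.X) → ··a··> v2
  v2 = b.(rec X. a.a.b.X) → ··b··> v0
Trace ⟨d⟩ through P, begin at {u0}:
  step 1 (d): {u1}
  P completes σ.
Trace ⟨d⟩ through Q, begin at {v0}:
  step 1 (d): no successor for Q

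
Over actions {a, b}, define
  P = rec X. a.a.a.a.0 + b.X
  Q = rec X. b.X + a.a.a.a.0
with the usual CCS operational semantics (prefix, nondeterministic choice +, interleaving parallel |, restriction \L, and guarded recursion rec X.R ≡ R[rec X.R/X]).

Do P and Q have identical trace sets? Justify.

LTS(P): 5 reachable states
  s0 = rec X. a.a.a.a.0 + b.X :: =a=> s1, =b=> s0
  s1 = a.a.a.0 :: =a=> s2
  s2 = a.a.0 :: =a=> s3
  s3 = a.0 :: =a=> s4
  s4 = 0 :: deadlocked
LTS(Q): 5 reachable states
  t0 = rec X. b.X + a.a.a.a.0 :: =a=> t1, =b=> t0
  t1 = a.a.a.0 :: =a=> t2
  t2 = a.a.0 :: =a=> t3
  t3 = a.0 :: =a=> t4
  t4 = 0 :: deadlocked
Coarsest stable partition (strong bisimilarity classes):
  B0 = {s0, t0}
  B1 = {s1, t1}
  B2 = {s2, t2}
  B3 = {s3, t3}
  B4 = {s4, t4}
s0 ∈ B0, t0 ∈ B0 → same block
Bisimilar ⇒ trace-equivalent.

trace-equivalent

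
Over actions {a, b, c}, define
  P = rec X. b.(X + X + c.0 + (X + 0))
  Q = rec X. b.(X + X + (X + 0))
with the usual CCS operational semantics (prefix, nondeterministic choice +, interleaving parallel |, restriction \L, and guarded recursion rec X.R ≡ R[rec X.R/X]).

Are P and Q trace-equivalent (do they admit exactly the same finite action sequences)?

Reachable graph of P (3 states):
  u0 = rec X. b.(X + X + c.0 + (X + 0)) ⊢ ··b··> u1
  u1 = (rec X. b.(X + X + c.0 + (X + 0))) + (rec X. b.(X + X + c.0 + (X + 0))) + c.0 + ((rec X. b.(X + X + c.0 + (X + 0))) + 0) ⊢ ··b··> u1, ··c··> u2
  u2 = 0 ⊢ deadlocked
Reachable graph of Q (2 states):
  v0 = rec X. b.(X + X + (X + 0)) ⊢ ··b··> v1
  v1 = (rec X. b.(X + X + (X + 0))) + (rec X. b.(X + X + (X + 0))) + ((rec X. b.(X + X + (X + 0))) + 0) ⊢ ··b··> v1
Run σ = ⟨bc⟩ on P: start {u0}
  [1] b ⇒ {u1}
  [2] c ⇒ {u2}
  P completes σ.
Run σ = ⟨bc⟩ on Q: start {v0}
  [1] b ⇒ {v1}
  [2] c ⇒ ∅  — Q cannot continue

trace-distinct — witness ⟨bc⟩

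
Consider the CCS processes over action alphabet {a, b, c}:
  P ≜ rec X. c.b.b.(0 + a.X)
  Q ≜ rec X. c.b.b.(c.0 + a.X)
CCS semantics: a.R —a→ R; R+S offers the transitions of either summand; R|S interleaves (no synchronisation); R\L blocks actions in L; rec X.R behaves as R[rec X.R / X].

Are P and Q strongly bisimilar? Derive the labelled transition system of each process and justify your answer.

NO

P's transition system — 4 states:
  u0 = rec X. c.b.b.(0 + a.X) :: -c-> u1
  u1 = b.b.(0 + a.(rec X. c.b.b.(0 + a.X))) :: -b-> u2
  u2 = b.(0 + a.(rec X. c.b.b.(0 + a.X))) :: -b-> u3
  u3 = 0 + a.(rec X. c.b.b.(0 + a.X)) :: -a-> u0
Q's transition system — 5 states:
  v0 = rec X. c.b.b.(c.0 + a.X) :: -c-> v1
  v1 = b.b.(c.0 + a.(rec X. c.b.b.(c.0 + a.X))) :: -b-> v2
  v2 = b.(c.0 + a.(rec X. c.b.b.(c.0 + a.X))) :: -b-> v3
  v3 = c.0 + a.(rec X. c.b.b.(c.0 + a.X)) :: -a-> v0, -c-> v4
  v4 = 0 :: (no moves)
Coarsest stable partition (strong bisimilarity classes):
  B0 = {u0}
  B1 = {u1}
  B2 = {u2}
  B3 = {u3}
  B4 = {v0}
  B5 = {v1}
  B6 = {v2}
  B7 = {v3}
  B8 = {v4}
u0 ∈ B0, v0 ∈ B4 → different blocks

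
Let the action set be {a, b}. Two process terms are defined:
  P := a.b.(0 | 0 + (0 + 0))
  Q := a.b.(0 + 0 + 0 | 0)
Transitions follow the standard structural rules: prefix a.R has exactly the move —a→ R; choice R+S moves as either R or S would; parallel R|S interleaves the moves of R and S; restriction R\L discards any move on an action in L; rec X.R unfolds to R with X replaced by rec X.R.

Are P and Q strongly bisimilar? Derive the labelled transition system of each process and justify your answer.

P ~ Q

LTS(P): 3 reachable states
  p0 = a.b.(0 | 0 + (0 + 0)) has moves =a=> p1
  p1 = b.(0 | 0 + (0 + 0)) has moves =b=> p2
  p2 = 0 | 0 + (0 + 0) has moves (no moves)
LTS(Q): 3 reachable states
  q0 = a.b.(0 + 0 + 0 | 0) has moves =a=> q1
  q1 = b.(0 + 0 + 0 | 0) has moves =b=> q2
  q2 = 0 + 0 + 0 | 0 has moves (no moves)
Coarsest stable partition (strong bisimilarity classes):
  B0 = {p0, q0}
  B1 = {p1, q1}
  B2 = {p2, q2}
p0 ∈ B0, q0 ∈ B0 → same block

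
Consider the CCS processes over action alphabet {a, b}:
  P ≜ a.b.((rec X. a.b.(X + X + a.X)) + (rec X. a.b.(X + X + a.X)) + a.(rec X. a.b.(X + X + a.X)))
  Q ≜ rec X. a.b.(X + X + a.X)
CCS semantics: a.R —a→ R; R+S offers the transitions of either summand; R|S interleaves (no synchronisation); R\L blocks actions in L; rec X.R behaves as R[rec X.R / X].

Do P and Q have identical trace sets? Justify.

P's transition system — 4 states:
  m0 = a.b.((rec X. a.b.(X + X + a.X)) + (rec X. a.b.(X + X + a.X)) + a.(rec X. a.b.(X + X + a.X))) :: -a-> m1
  m1 = b.((rec X. a.b.(X + X + a.X)) + (rec X. a.b.(X + X + a.X)) + a.(rec X. a.b.(X + X + a.X))) :: -b-> m2
  m2 = (rec X. a.b.(X + X + a.X)) + (rec X. a.b.(X + X + a.X)) + a.(rec X. a.b.(X + X + a.X)) :: -a-> m1, -a-> m3
  m3 = rec X. a.b.(X + X + a.X) :: -a-> m1
Q's transition system — 3 states:
  n0 = rec X. a.b.(X + X + a.X) :: -a-> n1
  n1 = b.((rec X. a.b.(X + X + a.X)) + (rec X. a.b.(X + X + a.X)) + a.(rec X. a.b.(X + X + a.X))) :: -b-> n2
  n2 = (rec X. a.b.(X + X + a.X)) + (rec X. a.b.(X + X + a.X)) + a.(rec X. a.b.(X + X + a.X)) :: -a-> n0, -a-> n1
Partition-refinement fixed point:
  B0 = {m0, m3, n0}
  B1 = {m1, n1}
  B2 = {m2, n2}
m0 ∈ B0, n0 ∈ B0 → same block
Bisimilar ⇒ trace-equivalent.

trace-equivalent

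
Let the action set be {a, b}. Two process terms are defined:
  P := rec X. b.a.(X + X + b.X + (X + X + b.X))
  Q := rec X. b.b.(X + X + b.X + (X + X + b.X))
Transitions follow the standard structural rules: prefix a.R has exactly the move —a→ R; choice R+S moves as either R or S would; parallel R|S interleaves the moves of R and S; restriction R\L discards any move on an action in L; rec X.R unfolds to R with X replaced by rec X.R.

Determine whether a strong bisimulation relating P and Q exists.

LTS(P): 3 reachable states
  m0 = rec X. b.a.(X + X + b.X + (X + X + b.X)) → —b→ m1
  m1 = a.((rec X. b.a.(X + X + b.X + (X + X + b.X))) + (rec X. b.a.(X + X + b.X + (X + X + b.X))) + b.(rec X. b.a.(X + X + b.X + (X + X + b.X))) + ((rec X. b.a.(X + X + b.X + (X + X + b.X))) + (rec X. b.a.(X + X + b.X + (X + X + b.X))) + b.(rec X. b.a.(X + X + b.X + (X + X + b.X))))) → —a→ m2
  m2 = (rec X. b.a.(X + X + b.X + (X + X + b.X))) + (rec X. b.a.(X + X + b.X + (X + X + b.X))) + b.(rec X. b.a.(X + X + b.X + (X + X + b.X))) + ((rec X. b.a.(X + X + b.X + (X + X + b.X))) + (rec X. b.a.(X + X + b.X + (X + X + b.X))) + b.(rec X. b.a.(X + X + b.X + (X + X + b.X)))) → —b→ m0, —b→ m1
LTS(Q): 3 reachable states
  n0 = rec X. b.b.(X + X + b.X + (X + X + b.X)) → —b→ n1
  n1 = b.((rec X. b.b.(X + X + b.X + (X + X + b.X))) + (rec X. b.b.(X + X + b.X + (X + X + b.X))) + b.(rec X. b.b.(X + X + b.X + (X + X + b.X))) + ((rec X. b.b.(X + X + b.X + (X + X + b.X))) + (rec X. b.b.(X + X + b.X + (X + X + b.X))) + b.(rec X. b.b.(X + X + b.X + (X + X + b.X))))) → —b→ n2
  n2 = (rec X. b.b.(X + X + b.X + (X + X + b.X))) + (rec X. b.b.(X + X + b.X + (X + X + b.X))) + b.(rec X. b.b.(X + X + b.X + (X + X + b.X))) + ((rec X. b.b.(X + X + b.X + (X + X + b.X))) + (rec X. b.b.(X + X + b.X + (X + X + b.X))) + b.(rec X. b.b.(X + X + b.X + (X + X + b.X)))) → —b→ n0, —b→ n1
Partition-refinement fixed point:
  B0 = {m0}
  B1 = {m1}
  B2 = {m2}
  B3 = {n0, n1, n2}
m0 ∈ B0, n0 ∈ B3 → different blocks

P ≁ Q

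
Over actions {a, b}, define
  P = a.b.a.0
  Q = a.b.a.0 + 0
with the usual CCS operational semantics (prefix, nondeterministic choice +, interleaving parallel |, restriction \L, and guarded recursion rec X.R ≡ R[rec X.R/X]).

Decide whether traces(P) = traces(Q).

Reachable graph of P (4 states):
  s0 = a.b.a.0 | —a→ s1
  s1 = b.a.0 | —b→ s2
  s2 = a.0 | —a→ s3
  s3 = 0 | ·
Reachable graph of Q (4 states):
  t0 = a.b.a.0 + 0 | —a→ t1
  t1 = b.a.0 | —b→ t2
  t2 = a.0 | —a→ t3
  t3 = 0 | ·
Coarsest stable partition (strong bisimilarity classes):
  B0 = {s0, t0}
  B1 = {s1, t1}
  B2 = {s2, t2}
  B3 = {s3, t3}
s0 ∈ B0, t0 ∈ B0 → same block
Bisimilar ⇒ trace-equivalent.

YES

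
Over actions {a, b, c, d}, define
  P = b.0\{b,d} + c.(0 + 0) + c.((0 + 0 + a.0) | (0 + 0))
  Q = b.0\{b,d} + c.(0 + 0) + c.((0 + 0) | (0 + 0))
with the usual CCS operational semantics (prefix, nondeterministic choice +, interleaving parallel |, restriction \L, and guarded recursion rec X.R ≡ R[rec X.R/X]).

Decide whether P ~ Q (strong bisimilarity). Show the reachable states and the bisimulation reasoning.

LTS(P): 5 reachable states
  p0 = b.0\{b,d} + c.(0 + 0) + c.((0 + 0 + a.0) | (0 + 0)) | --b--▸ p1, --c--▸ p2, --c--▸ p3
  p1 = 0\{b,d} | ∅
  p2 = (0 + 0 + a.0) | (0 + 0) | --a--▸ p4
  p3 = 0 + 0 | ∅
  p4 = 0 | (0 + 0) | ∅
LTS(Q): 4 reachable states
  q0 = b.0\{b,d} + c.(0 + 0) + c.((0 + 0) | (0 + 0)) | --b--▸ q1, --c--▸ q2, --c--▸ q3
  q1 = 0\{b,d} | ∅
  q2 = (0 + 0) | (0 + 0) | ∅
  q3 = 0 + 0 | ∅
Bisimilarity quotient blocks:
  B0 = {p0}
  B1 = {p1, p3, p4, q1, q2, q3}
  B2 = {p2}
  B3 = {q0}
p0 ∈ B0, q0 ∈ B3 → different blocks

NO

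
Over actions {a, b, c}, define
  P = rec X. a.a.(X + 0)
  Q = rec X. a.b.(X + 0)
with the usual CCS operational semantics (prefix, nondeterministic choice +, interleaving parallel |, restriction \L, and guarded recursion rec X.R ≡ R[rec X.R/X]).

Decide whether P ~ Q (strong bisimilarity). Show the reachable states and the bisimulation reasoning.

NO

Reachable graph of P (3 states):
  u0 = rec X. a.a.(X + 0) has moves --a--▸ u1
  u1 = a.((rec X. a.a.(X + 0)) + 0) has moves --a--▸ u2
  u2 = (rec X. a.a.(X + 0)) + 0 has moves --a--▸ u1
Reachable graph of Q (3 states):
  v0 = rec X. a.b.(X + 0) has moves --a--▸ v1
  v1 = b.((rec X. a.b.(X + 0)) + 0) has moves --b--▸ v2
  v2 = (rec X. a.b.(X + 0)) + 0 has moves --a--▸ v1
Bisimilarity quotient blocks:
  B0 = {u0, u1, u2}
  B1 = {v0, v2}
  B2 = {v1}
u0 ∈ B0, v0 ∈ B1 → different blocks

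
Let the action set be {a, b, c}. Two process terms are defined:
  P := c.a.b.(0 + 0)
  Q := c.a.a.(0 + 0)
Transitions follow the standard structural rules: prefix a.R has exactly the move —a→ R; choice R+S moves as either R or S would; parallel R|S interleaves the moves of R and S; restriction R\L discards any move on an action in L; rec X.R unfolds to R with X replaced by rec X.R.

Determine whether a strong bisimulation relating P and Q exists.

not bisimilar

LTS(P): 4 reachable states
  p0 = c.a.b.(0 + 0) has moves -c-> p1
  p1 = a.b.(0 + 0) has moves -a-> p2
  p2 = b.(0 + 0) has moves -b-> p3
  p3 = 0 + 0 has moves (no moves)
LTS(Q): 4 reachable states
  q0 = c.a.a.(0 + 0) has moves -c-> q1
  q1 = a.a.(0 + 0) has moves -a-> q2
  q2 = a.(0 + 0) has moves -a-> q3
  q3 = 0 + 0 has moves (no moves)
Bisimilarity quotient blocks:
  B0 = {p0}
  B1 = {p1}
  B2 = {p2}
  B3 = {p3, q3}
  B4 = {q0}
  B5 = {q1}
  B6 = {q2}
p0 ∈ B0, q0 ∈ B4 → different blocks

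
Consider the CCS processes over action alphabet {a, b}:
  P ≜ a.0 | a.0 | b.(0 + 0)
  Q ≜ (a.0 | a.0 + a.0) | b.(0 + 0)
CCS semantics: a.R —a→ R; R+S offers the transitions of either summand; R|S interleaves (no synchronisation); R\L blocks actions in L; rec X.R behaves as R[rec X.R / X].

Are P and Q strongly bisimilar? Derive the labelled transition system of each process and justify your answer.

NO

LTS(P): 8 reachable states
  m0 = a.0 | a.0 | b.(0 + 0) → —a→ m1, —a→ m2, —b→ m3
  m1 = 0 | a.0 | b.(0 + 0) → —a→ m4, —b→ m5
  m2 = a.0 | 0 | b.(0 + 0) → —a→ m4, —b→ m6
  m3 = a.0 | a.0 | (0 + 0) → —a→ m5, —a→ m6
  m4 = 0 | 0 | b.(0 + 0) → —b→ m7
  m5 = 0 | a.0 | (0 + 0) → —a→ m7
  m6 = a.0 | 0 | (0 + 0) → —a→ m7
  m7 = 0 | 0 | (0 + 0) → ·
LTS(Q): 10 reachable states
  n0 = (a.0 | a.0 + a.0) | b.(0 + 0) → —a→ n1, —a→ n2, —a→ n3, —b→ n4
  n1 = 0 | a.0 | b.(0 + 0) → —a→ n5, —b→ n6
  n2 = 0 | b.(0 + 0) → —b→ n7
  n3 = a.0 | 0 | b.(0 + 0) → —a→ n5, —b→ n8
  n4 = (a.0 | a.0 + a.0) | (0 + 0) → —a→ n6, —a→ n7, —a→ n8
  n5 = 0 | 0 | b.(0 + 0) → —b→ n9
  n6 = 0 | a.0 | (0 + 0) → —a→ n9
  n7 = 0 | (0 + 0) → ·
  n8 = a.0 | 0 | (0 + 0) → —a→ n9
  n9 = 0 | 0 | (0 + 0) → ·
Coarsest stable partition (strong bisimilarity classes):
  B0 = {m0}
  B1 = {m3}
  B2 = {m5, m6, n6, n8}
  B3 = {m7, n7, n9}
  B4 = {m1, m2, n1, n3}
  B5 = {m4, n2, n5}
  B6 = {n0}
  B7 = {n4}
m0 ∈ B0, n0 ∈ B6 → different blocks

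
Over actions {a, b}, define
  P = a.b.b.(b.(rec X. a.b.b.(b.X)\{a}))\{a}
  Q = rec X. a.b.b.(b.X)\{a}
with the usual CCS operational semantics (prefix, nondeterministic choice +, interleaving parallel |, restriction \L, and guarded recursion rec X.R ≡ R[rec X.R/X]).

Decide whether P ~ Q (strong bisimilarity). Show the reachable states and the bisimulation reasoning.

P ~ Q

LTS(P): 5 reachable states
  m0 = a.b.b.(b.(rec X. a.b.b.(b.X)\{a}))\{a} → -a-> m1
  m1 = b.b.(b.(rec X. a.b.b.(b.X)\{a}))\{a} → -b-> m2
  m2 = b.(b.(rec X. a.b.b.(b.X)\{a}))\{a} → -b-> m3
  m3 = (b.(rec X. a.b.b.(b.X)\{a}))\{a} → -b-> m4
  m4 = (rec X. a.b.b.(b.X)\{a})\{a} → (no moves)
LTS(Q): 5 reachable states
  n0 = rec X. a.b.b.(b.X)\{a} → -a-> n1
  n1 = b.b.(b.(rec X. a.b.b.(b.X)\{a}))\{a} → -b-> n2
  n2 = b.(b.(rec X. a.b.b.(b.X)\{a}))\{a} → -b-> n3
  n3 = (b.(rec X. a.b.b.(b.X)\{a}))\{a} → -b-> n4
  n4 = (rec X. a.b.b.(b.X)\{a})\{a} → (no moves)
Coarsest stable partition (strong bisimilarity classes):
  B0 = {m0, n0}
  B1 = {m1, n1}
  B2 = {m2, n2}
  B3 = {m3, n3}
  B4 = {m4, n4}
m0 ∈ B0, n0 ∈ B0 → same block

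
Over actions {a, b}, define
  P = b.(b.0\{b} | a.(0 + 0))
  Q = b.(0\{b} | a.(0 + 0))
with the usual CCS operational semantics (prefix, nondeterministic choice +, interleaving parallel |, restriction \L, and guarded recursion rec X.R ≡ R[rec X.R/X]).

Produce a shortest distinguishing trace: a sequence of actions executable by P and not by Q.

bb

P's transition system — 5 states:
  m0 = b.(b.0\{b} | a.(0 + 0)) | ··b··> m1
  m1 = b.0\{b} | a.(0 + 0) | ··a··> m2, ··b··> m3
  m2 = b.0\{b} | (0 + 0) | ··b··> m4
  m3 = 0\{b} | a.(0 + 0) | ··a··> m4
  m4 = 0\{b} | (0 + 0) | (no moves)
Q's transition system — 3 states:
  n0 = b.(0\{b} | a.(0 + 0)) | ··b··> n1
  n1 = 0\{b} | a.(0 + 0) | ··a··> n2
  n2 = 0\{b} | (0 + 0) | (no moves)
Trace ⟨bb⟩ through P, begin at {m0}:
  [1] b ⇒ {m1}
  [2] b ⇒ {m3}
  — P admits the full trace.
Trace ⟨bb⟩ through Q, begin at {n0}:
  [1] b ⇒ {n1}
  [2] b ⇒ ∅ (Q stuck)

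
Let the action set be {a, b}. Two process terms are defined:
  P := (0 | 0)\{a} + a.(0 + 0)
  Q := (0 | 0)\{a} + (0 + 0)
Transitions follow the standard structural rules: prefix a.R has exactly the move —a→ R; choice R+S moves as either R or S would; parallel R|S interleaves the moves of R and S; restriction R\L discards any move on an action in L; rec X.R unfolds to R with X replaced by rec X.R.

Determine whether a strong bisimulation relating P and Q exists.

P ≁ Q

Reachable graph of P (2 states):
  m0 = (0 | 0)\{a} + a.(0 + 0) ⊢ --a--▸ m1
  m1 = 0 + 0 ⊢ ∅
Reachable graph of Q (1 states):
  n0 = (0 | 0)\{a} + (0 + 0) ⊢ ∅
Bisimilarity quotient blocks:
  B0 = {m0}
  B1 = {m1, n0}
m0 ∈ B0, n0 ∈ B1 → different blocks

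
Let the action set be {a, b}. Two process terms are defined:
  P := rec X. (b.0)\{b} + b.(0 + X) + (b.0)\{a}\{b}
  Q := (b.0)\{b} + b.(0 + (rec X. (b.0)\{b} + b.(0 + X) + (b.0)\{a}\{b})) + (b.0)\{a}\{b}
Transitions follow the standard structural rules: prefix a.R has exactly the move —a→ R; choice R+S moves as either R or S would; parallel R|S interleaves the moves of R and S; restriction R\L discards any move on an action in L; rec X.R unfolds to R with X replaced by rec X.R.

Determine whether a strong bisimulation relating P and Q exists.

bisimilar

LTS(P): 2 reachable states
  m0 = rec X. (b.0)\{b} + b.(0 + X) + (b.0)\{a}\{b} → -b-> m1
  m1 = 0 + (rec X. (b.0)\{b} + b.(0 + X) + (b.0)\{a}\{b}) → -b-> m1
LTS(Q): 2 reachable states
  n0 = (b.0)\{b} + b.(0 + (rec X. (b.0)\{b} + b.(0 + X) + (b.0)\{a}\{b})) + (b.0)\{a}\{b} → -b-> n1
  n1 = 0 + (rec X. (b.0)\{b} + b.(0 + X) + (b.0)\{a}\{b}) → -b-> n1
Partition-refinement fixed point:
  B0 = {m0, m1, n0, n1}
m0 ∈ B0, n0 ∈ B0 → same block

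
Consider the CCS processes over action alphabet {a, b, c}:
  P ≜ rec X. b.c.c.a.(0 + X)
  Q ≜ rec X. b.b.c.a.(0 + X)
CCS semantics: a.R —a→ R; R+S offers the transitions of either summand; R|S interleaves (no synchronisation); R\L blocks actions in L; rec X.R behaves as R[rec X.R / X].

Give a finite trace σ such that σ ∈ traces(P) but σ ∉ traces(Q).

Reachable graph of P (5 states):
  p0 = rec X. b.c.c.a.(0 + X) → —b→ p1
  p1 = c.c.a.(0 + (rec X. b.c.c.a.(0 + X))) → —c→ p2
  p2 = c.a.(0 + (rec X. b.c.c.a.(0 + X))) → —c→ p3
  p3 = a.(0 + (rec X. b.c.c.a.(0 + X))) → —a→ p4
  p4 = 0 + (rec X. b.c.c.a.(0 + X)) → —b→ p1
Reachable graph of Q (5 states):
  q0 = rec X. b.b.c.a.(0 + X) → —b→ q1
  q1 = b.c.a.(0 + (rec X. b.b.c.a.(0 + X))) → —b→ q2
  q2 = c.a.(0 + (rec X. b.b.c.a.(0 + X))) → —c→ q3
  q3 = a.(0 + (rec X. b.b.c.a.(0 + X))) → —a→ q4
  q4 = 0 + (rec X. b.b.c.a.(0 + X)) → —b→ q1
Executing bc from P (initial set {p0}):
  step 1 (b): {p1}
  step 2 (c): {p2}
  P completes σ.
Executing bc from Q (initial set {q0}):
  step 1 (b): {q1}
  step 2 (c): no successor for Q

bc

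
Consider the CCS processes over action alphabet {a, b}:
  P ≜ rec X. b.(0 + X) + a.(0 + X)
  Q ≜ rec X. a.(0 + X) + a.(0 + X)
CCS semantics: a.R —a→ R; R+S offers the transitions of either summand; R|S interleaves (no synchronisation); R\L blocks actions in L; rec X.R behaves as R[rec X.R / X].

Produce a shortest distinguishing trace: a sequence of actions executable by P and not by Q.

Reachable graph of P (2 states):
  p0 = rec X. b.(0 + X) + a.(0 + X) :: --a--▸ p1, --b--▸ p1
  p1 = 0 + (rec X. b.(0 + X) + a.(0 + X)) :: --a--▸ p1, --b--▸ p1
Reachable graph of Q (2 states):
  q0 = rec X. a.(0 + X) + a.(0 + X) :: --a--▸ q1
  q1 = 0 + (rec X. a.(0 + X) + a.(0 + X)) :: --a--▸ q1
Executing b from P (initial set {p0}):
  step 1 (b): {p1}
  — P admits the full trace.
Executing b from Q (initial set {q0}):
  step 1 (b): ∅ (Q stuck)

b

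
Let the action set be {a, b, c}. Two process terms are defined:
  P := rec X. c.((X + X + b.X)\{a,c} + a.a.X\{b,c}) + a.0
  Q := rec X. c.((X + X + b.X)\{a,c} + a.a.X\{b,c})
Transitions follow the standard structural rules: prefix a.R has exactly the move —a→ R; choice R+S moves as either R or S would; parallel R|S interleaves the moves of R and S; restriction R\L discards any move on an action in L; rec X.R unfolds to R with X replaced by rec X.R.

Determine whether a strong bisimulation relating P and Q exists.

LTS(P): 7 reachable states
  u0 = rec X. c.((X + X + b.X)\{a,c} + a.a.X\{b,c}) + a.0 ⊢ -a-> u1, -c-> u2
  u1 = 0 ⊢ ·
  u2 = ((rec X. c.((X + X + b.X)\{a,c} + a.a.X\{b,c}) + a.0) + (rec X. c.((X + X + b.X)\{a,c} + a.a.X\{b,c}) + a.0) + b.(rec X. c.((X + X + b.X)\{a,c} + a.a.X\{b,c}) + a.0))\{a,c} + a.a.(rec X. c.((X + X + b.X)\{a,c} + a.a.X\{b,c}) + a.0)\{b,c} ⊢ -a-> u3, -b-> u4
  u3 = a.(rec X. c.((X + X + b.X)\{a,c} + a.a.X\{b,c}) + a.0)\{b,c} ⊢ -a-> u5
  u4 = (rec X. c.((X + X + b.X)\{a,c} + a.a.X\{b,c}) + a.0)\{a,c} ⊢ ·
  u5 = (rec X. c.((X + X + b.X)\{a,c} + a.a.X\{b,c}) + a.0)\{b,c} ⊢ -a-> u6
  u6 = 0\{b,c} ⊢ ·
LTS(Q): 5 reachable states
  v0 = rec X. c.((X + X + b.X)\{a,c} + a.a.X\{b,c}) ⊢ -c-> v1
  v1 = ((rec X. c.((X + X + b.X)\{a,c} + a.a.X\{b,c})) + (rec X. c.((X + X + b.X)\{a,c} + a.a.X\{b,c})) + b.(rec X. c.((X + X + b.X)\{a,c} + a.a.X\{b,c})))\{a,c} + a.a.(rec X. c.((X + X + b.X)\{a,c} + a.a.X\{b,c}))\{b,c} ⊢ -a-> v2, -b-> v3
  v2 = a.(rec X. c.((X + X + b.X)\{a,c} + a.a.X\{b,c}))\{b,c} ⊢ -a-> v4
  v3 = (rec X. c.((X + X + b.X)\{a,c} + a.a.X\{b,c}))\{a,c} ⊢ ·
  v4 = (rec X. c.((X + X + b.X)\{a,c} + a.a.X\{b,c}))\{b,c} ⊢ ·
Bisimilarity quotient blocks:
  B0 = {u0}
  B1 = {u1, u4, u6, v3, v4}
  B2 = {u2}
  B3 = {u3}
  B4 = {u5, v2}
  B5 = {v0}
  B6 = {v1}
u0 ∈ B0, v0 ∈ B5 → different blocks

not bisimilar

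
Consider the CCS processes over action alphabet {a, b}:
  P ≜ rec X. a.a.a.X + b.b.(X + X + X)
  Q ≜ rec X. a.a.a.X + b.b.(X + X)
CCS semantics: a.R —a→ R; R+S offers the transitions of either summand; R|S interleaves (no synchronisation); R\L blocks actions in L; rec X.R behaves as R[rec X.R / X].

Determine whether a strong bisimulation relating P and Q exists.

P's transition system — 5 states:
  p0 = rec X. a.a.a.X + b.b.(X + X + X) | —a→ p1, —b→ p2
  p1 = a.a.(rec X. a.a.a.X + b.b.(X + X + X)) | —a→ p3
  p2 = b.((rec X. a.a.a.X + b.b.(X + X + X)) + (rec X. a.a.a.X + b.b.(X + X + X)) + (rec X. a.a.a.X + b.b.(X + X + X))) | —b→ p4
  p3 = a.(rec X. a.a.a.X + b.b.(X + X + X)) | —a→ p0
  p4 = (rec X. a.a.a.X + b.b.(X + X + X)) + (rec X. a.a.a.X + b.b.(X + X + X)) + (rec X. a.a.a.X + b.b.(X + X + X)) | —a→ p1, —b→ p2
Q's transition system — 5 states:
  q0 = rec X. a.a.a.X + b.b.(X + X) | —a→ q1, —b→ q2
  q1 = a.a.(rec X. a.a.a.X + b.b.(X + X)) | —a→ q3
  q2 = b.((rec X. a.a.a.X + b.b.(X + X)) + (rec X. a.a.a.X + b.b.(X + X))) | —b→ q4
  q3 = a.(rec X. a.a.a.X + b.b.(X + X)) | —a→ q0
  q4 = (rec X. a.a.a.X + b.b.(X + X)) + (rec X. a.a.a.X + b.b.(X + X)) | —a→ q1, —b→ q2
Bisimilarity quotient blocks:
  B0 = {p0, p4, q0, q4}
  B1 = {p2, q2}
  B2 = {p1, q1}
  B3 = {p3, q3}
p0 ∈ B0, q0 ∈ B0 → same block

YES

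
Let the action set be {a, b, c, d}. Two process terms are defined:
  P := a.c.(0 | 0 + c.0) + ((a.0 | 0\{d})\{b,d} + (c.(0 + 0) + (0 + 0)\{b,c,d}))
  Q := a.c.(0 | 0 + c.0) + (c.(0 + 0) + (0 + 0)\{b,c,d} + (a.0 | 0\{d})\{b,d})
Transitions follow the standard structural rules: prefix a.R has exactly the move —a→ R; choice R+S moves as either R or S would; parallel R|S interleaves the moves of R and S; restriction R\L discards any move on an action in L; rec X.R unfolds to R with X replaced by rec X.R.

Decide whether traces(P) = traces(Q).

traces(P) = traces(Q)

LTS(P): 6 reachable states
  m0 = a.c.(0 | 0 + c.0) + ((a.0 | 0\{d})\{b,d} + (c.(0 + 0) + (0 + 0)\{b,c,d})) → —a→ m1, —a→ m2, —c→ m3
  m1 = (0 | 0\{d})\{b,d} → stopped
  m2 = c.(0 | 0 + c.0) → —c→ m4
  m3 = 0 + 0 → stopped
  m4 = 0 | 0 + c.0 → —c→ m5
  m5 = 0 → stopped
LTS(Q): 6 reachable states
  n0 = a.c.(0 | 0 + c.0) + (c.(0 + 0) + (0 + 0)\{b,c,d} + (a.0 | 0\{d})\{b,d}) → —a→ n1, —a→ n2, —c→ n3
  n1 = (0 | 0\{d})\{b,d} → stopped
  n2 = c.(0 | 0 + c.0) → —c→ n4
  n3 = 0 + 0 → stopped
  n4 = 0 | 0 + c.0 → —c→ n5
  n5 = 0 → stopped
Bisimilarity quotient blocks:
  B0 = {m0, n0}
  B1 = {m1, m3, m5, n1, n3, n5}
  B2 = {m2, n2}
  B3 = {m4, n4}
m0 ∈ B0, n0 ∈ B0 → same block
Bisimilar ⇒ trace-equivalent.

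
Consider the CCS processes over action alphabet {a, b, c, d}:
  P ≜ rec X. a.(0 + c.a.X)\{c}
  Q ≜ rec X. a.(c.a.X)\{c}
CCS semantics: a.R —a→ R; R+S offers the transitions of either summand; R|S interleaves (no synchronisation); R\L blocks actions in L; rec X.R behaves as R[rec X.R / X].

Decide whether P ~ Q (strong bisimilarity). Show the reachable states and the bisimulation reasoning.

YES

Reachable graph of P (2 states):
  s0 = rec X. a.(0 + c.a.X)\{c} ⊢ ··a··> s1
  s1 = (0 + c.a.(rec X. a.(0 + c.a.X)\{c}))\{c} ⊢ ∅
Reachable graph of Q (2 states):
  t0 = rec X. a.(c.a.X)\{c} ⊢ ··a··> t1
  t1 = (c.a.(rec X. a.(c.a.X)\{c}))\{c} ⊢ ∅
Coarsest stable partition (strong bisimilarity classes):
  B0 = {s0, t0}
  B1 = {s1, t1}
s0 ∈ B0, t0 ∈ B0 → same block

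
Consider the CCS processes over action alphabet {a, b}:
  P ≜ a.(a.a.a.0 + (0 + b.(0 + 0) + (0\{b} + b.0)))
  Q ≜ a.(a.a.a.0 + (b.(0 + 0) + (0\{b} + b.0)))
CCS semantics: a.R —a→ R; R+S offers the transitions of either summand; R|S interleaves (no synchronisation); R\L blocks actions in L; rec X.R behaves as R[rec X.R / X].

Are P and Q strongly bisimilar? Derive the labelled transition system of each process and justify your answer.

bisimilar

P's transition system — 6 states:
  s0 = a.(a.a.a.0 + (0 + b.(0 + 0) + (0\{b} + b.0))) has moves —a→ s1
  s1 = a.a.a.0 + (0 + b.(0 + 0) + (0\{b} + b.0)) has moves —a→ s2, —b→ s3, —b→ s4
  s2 = a.a.0 has moves —a→ s5
  s3 = 0 has moves ∅
  s4 = 0 + 0 has moves ∅
  s5 = a.0 has moves —a→ s3
Q's transition system — 6 states:
  t0 = a.(a.a.a.0 + (b.(0 + 0) + (0\{b} + b.0))) has moves —a→ t1
  t1 = a.a.a.0 + (b.(0 + 0) + (0\{b} + b.0)) has moves —a→ t2, —b→ t3, —b→ t4
  t2 = a.a.0 has moves —a→ t5
  t3 = 0 has moves ∅
  t4 = 0 + 0 has moves ∅
  t5 = a.0 has moves —a→ t3
Coarsest stable partition (strong bisimilarity classes):
  B0 = {s0, t0}
  B1 = {s1, t1}
  B2 = {s2, t2}
  B3 = {s5, t5}
  B4 = {s3, s4, t3, t4}
s0 ∈ B0, t0 ∈ B0 → same block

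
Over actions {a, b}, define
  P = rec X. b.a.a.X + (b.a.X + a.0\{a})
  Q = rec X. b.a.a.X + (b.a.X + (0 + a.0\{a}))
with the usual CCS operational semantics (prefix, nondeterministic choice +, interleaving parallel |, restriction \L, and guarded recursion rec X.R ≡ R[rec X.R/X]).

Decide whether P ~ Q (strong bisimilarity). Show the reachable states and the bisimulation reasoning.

LTS(P): 4 reachable states
  s0 = rec X. b.a.a.X + (b.a.X + a.0\{a}) → =a=> s1, =b=> s2, =b=> s3
  s1 = 0\{a} → (no moves)
  s2 = a.(rec X. b.a.a.X + (b.a.X + a.0\{a})) → =a=> s0
  s3 = a.a.(rec X. b.a.a.X + (b.a.X + a.0\{a})) → =a=> s2
LTS(Q): 4 reachable states
  t0 = rec X. b.a.a.X + (b.a.X + (0 + a.0\{a})) → =a=> t1, =b=> t2, =b=> t3
  t1 = 0\{a} → (no moves)
  t2 = a.(rec X. b.a.a.X + (b.a.X + (0 + a.0\{a}))) → =a=> t0
  t3 = a.a.(rec X. b.a.a.X + (b.a.X + (0 + a.0\{a}))) → =a=> t2
Bisimilarity quotient blocks:
  B0 = {s0, t0}
  B1 = {s1, t1}
  B2 = {s2, t2}
  B3 = {s3, t3}
s0 ∈ B0, t0 ∈ B0 → same block

P ~ Q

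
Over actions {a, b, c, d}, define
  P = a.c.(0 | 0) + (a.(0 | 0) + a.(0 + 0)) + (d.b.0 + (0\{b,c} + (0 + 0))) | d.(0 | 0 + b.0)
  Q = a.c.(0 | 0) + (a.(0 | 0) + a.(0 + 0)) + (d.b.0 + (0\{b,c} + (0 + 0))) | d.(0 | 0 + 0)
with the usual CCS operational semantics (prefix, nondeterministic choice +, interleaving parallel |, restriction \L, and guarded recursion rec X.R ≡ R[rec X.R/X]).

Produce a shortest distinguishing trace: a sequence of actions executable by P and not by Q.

LTS(P): 11 reachable states
  s0 = a.c.(0 | 0) + (a.(0 | 0) + a.(0 + 0)) + (d.b.0 + (0\{b,c} + (0 + 0))) | d.(0 | 0 + b.0) → —a→ s1, —a→ s2, —a→ s3, —d→ s4, —d→ s5
  s1 = 0 + 0 → stopped
  s2 = 0 | 0 → stopped
  s3 = c.(0 | 0) → —c→ s2
  s4 = (d.b.0 + (0\{b,c} + (0 + 0))) | (0 | 0 + b.0) → —b→ s6, —d→ s7
  s5 = b.0 | d.(0 | 0 + b.0) → —b→ s8, —d→ s7
  s6 = (d.b.0 + (0\{b,c} + (0 + 0))) | 0 → —d→ s9
  s7 = b.0 | (0 | 0 + b.0) → —b→ s10, —b→ s9
  s8 = 0 | d.(0 | 0 + b.0) → —d→ s10
  s9 = b.0 | 0 → —b→ s2
  s10 = 0 | (0 | 0 + b.0) → —b→ s2
LTS(Q): 9 reachable states
  t0 = a.c.(0 | 0) + (a.(0 | 0) + a.(0 + 0)) + (d.b.0 + (0\{b,c} + (0 + 0))) | d.(0 | 0 + 0) → —a→ t1, —a→ t2, —a→ t3, —d→ t4, —d→ t5
  t1 = 0 + 0 → stopped
  t2 = 0 | 0 → stopped
  t3 = c.(0 | 0) → —c→ t2
  t4 = (d.b.0 + (0\{b,c} + (0 + 0))) | (0 | 0 + 0) → —d→ t6
  t5 = b.0 | d.(0 | 0 + 0) → —b→ t7, —d→ t6
  t6 = b.0 | (0 | 0 + 0) → —b→ t8
  t7 = 0 | d.(0 | 0 + 0) → —d→ t8
  t8 = 0 | (0 | 0 + 0) → stopped
Run σ = ⟨dbdb⟩ on P: start {s0}
  after d @ step 1: {s4, s5}
  after b @ step 2: {s6, s8}
  after d @ step 3: {s10, s9}
  after b @ step 4: {s2}
  ✓ P
Run σ = ⟨dbdb⟩ on Q: start {t0}
  after d @ step 1: {t4, t5}
  after b @ step 2: {t7}
  after d @ step 3: {t8}
  after b @ step 4: ∅ (Q stuck)

dbdb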